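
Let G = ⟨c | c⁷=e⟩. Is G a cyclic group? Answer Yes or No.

|G| = 7. The element c has order 7 (its powers give 7 distinct elements), so ⟨c⟩ = G and G is cyclic.

Answer: Yes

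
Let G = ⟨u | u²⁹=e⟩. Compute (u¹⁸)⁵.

Compute successive powers of (u¹⁸), reducing at each step:
  (u¹⁸)²: (u¹⁸) · u¹⁸ = u⁷
  (u¹⁸)³: (u⁷) · u¹⁸ = u²⁵
  (u¹⁸)⁴: (u²⁵) · u¹⁸ = u¹⁴
  (u¹⁸)⁵: (u¹⁴) · u¹⁸ = u³

Answer: u³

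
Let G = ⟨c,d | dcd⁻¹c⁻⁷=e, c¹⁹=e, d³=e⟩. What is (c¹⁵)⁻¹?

The order of (c¹⁵) is 19 (smallest k with (c¹⁵)ᵏ = e), so (c¹⁵)⁻¹ = (c¹⁵)¹⁸ = c⁴.
Check: (c¹⁵) · (c⁴) → (c¹⁵) · c⁴ = e, giving e as required.

Answer: c⁴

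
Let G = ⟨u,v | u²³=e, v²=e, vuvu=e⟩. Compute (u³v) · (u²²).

Compute (u³v) · (u²²) by multiplying left to right and reducing via the relations at each step:
  (u³v) · u²² = u⁴v

Answer: u⁴v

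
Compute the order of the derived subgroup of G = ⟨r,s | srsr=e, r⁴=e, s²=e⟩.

G' = [G, G] is generated by all commutators. The generator-pair commutators are: [r, s] = r².
The subgroup they normally generate is {e, r²}, of order 2.
Check: |G/G'| = 8/2 = 4 is the order of the abelianisation.

Answer: 2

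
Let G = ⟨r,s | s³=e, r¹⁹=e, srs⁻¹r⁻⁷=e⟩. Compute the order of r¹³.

Compute successive powers until reaching e:
  (r¹³)¹ = r¹³, (r¹³)² = r⁷, (r¹³)³ = r, (r¹³)⁴ = r¹⁴, (r¹³)⁵ = r⁸, (r¹³)⁶ = r², (r¹³)⁷ = r¹⁵, (r¹³)⁸ = r⁹, (r¹³)⁹ = r³, (r¹³)¹⁰ = r¹⁶, (r¹³)¹¹ = r¹⁰, (r¹³)¹² = r⁴, (r¹³)¹³ = r¹⁷, (r¹³)¹⁴ = r¹¹, (r¹³)¹⁵ = r⁵, (r¹³)¹⁶ = r¹⁸, (r¹³)¹⁷ = r¹², (r¹³)¹⁸ = r⁶, (r¹³)¹⁹ = e.
The smallest positive k with (r¹³)ᵏ = e is 19.

Answer: 19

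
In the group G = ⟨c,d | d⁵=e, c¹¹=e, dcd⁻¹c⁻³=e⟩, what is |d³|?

Compute successive powers until reaching e:
  (d³)¹ = d³, (d³)² = d, (d³)³ = d⁴, (d³)⁴ = d², (d³)⁵ = e.
The smallest positive k with (d³)ᵏ = e is 5.

Answer: 5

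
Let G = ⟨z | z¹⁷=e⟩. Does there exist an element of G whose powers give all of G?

|G| = 17. The element z has order 17 (its powers give 17 distinct elements), so ⟨z⟩ = G and G is cyclic.

Answer: Yes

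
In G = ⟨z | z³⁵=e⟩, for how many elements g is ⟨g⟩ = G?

G is cyclic of order 35. An element generates G iff its order is 35, and a cyclic group of order 35 has exactly φ(35) = 24 such elements.

Answer: 24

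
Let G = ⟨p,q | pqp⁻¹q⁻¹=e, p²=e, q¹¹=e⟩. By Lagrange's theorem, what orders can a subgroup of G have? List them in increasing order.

|G| = 22 = 2 · 11. By Lagrange's theorem the order of any subgroup divides 22; the divisors of 22 are 1, 2, 11, 22.

Answer: 1, 2, 11, 22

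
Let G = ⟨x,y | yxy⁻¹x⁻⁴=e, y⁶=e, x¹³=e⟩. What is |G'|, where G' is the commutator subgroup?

G' = [G, G] is generated by all commutators. The generator-pair commutators are: [x, y] = x¹⁰.
The subgroup they normally generate is {e, x, x², x³, x⁴, x⁵, x⁶, x⁷, x⁸, x⁹, x¹⁰, x¹¹, x¹²}, of order 13.
Check: |G/G'| = 78/13 = 6 is the order of the abelianisation.

Answer: 13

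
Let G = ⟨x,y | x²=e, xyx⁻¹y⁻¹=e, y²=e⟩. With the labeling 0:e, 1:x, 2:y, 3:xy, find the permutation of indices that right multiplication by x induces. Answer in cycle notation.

(0 1)(2 3)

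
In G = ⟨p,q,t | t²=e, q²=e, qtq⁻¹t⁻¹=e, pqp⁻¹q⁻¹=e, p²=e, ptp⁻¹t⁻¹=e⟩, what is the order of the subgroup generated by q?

|⟨q⟩| equals the order of q. Compute successive powers until reaching e:
  q¹ = q, q² = e.
The smallest positive k with qᵏ = e is 2, so |⟨q⟩| = 2.

Answer: 2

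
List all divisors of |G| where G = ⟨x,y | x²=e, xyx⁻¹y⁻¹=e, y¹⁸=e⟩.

|G| = 36 = 2² · 3². By Lagrange's theorem the order of any subgroup divides 36; the divisors of 36 are 1, 2, 3, 4, 6, 9, 12, 18, 36.

Answer: 1, 2, 3, 4, 6, 9, 12, 18, 36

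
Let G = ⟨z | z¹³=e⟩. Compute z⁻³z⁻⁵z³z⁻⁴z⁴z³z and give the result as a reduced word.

Multiply left to right, reducing at each step:
  (z¹⁰) · z⁻⁵ = z⁵
  (z⁵) · z³ = z⁸
  (z⁸) · z⁻⁴ = z⁴
  (z⁴) · z⁴ = z⁸
  (z⁸) · z³ = z¹¹
  (z¹¹) · z = z¹²

Answer: z¹²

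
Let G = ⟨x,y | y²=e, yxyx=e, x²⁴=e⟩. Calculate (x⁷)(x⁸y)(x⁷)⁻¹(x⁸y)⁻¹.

[(x⁷), (x⁸y)] = (x⁷)·(x⁸y)·(x⁷)⁻¹·(x⁸y)⁻¹.
  (x⁷) · (x⁸y) = x¹⁵y
  (x¹⁵y) · (x¹⁷) = x²²y
  (x²²y) · (x⁸y) = x¹⁴

Answer: x¹⁴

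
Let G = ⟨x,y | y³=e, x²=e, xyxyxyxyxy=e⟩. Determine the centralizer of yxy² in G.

⟨yxy²⟩ ⊆ C_G(yxy²) since powers of yxy² commute with yxy²; so |C_G(yxy²)| ≥ |⟨yxy²⟩| = 2.
By orbit–stabilizer, |C_G(yxy²)| = |G| / |conj. class of yxy²| = 60 / 15 = 4.
The 4 elements commuting with yxy² are {e, yxy², xyxy²xyxy, xy²xyxy²xyx}.

Answer: {e, yxy², xyxy²xyxy, xy²xyxy²xyx}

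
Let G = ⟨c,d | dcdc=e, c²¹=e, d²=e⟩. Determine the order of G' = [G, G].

G' = [G, G] is generated by all commutators. The generator-pair commutators are: [c, d] = c².
The subgroup they normally generate is {e, c, c², c³, c⁴, c⁵, c⁶, c⁷, c⁸, c⁹, c¹⁰, c¹¹, c¹², c¹³, c¹⁴, c¹⁵, c¹⁶, c¹⁷, c¹⁸, c¹⁹, c²⁰}, of order 21.
Check: |G/G'| = 42/21 = 2 is the order of the abelianisation.

Answer: 21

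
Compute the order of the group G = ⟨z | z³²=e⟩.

G is generated by a single element, so G is cyclic. The relator gives z³² = e and no smaller power is forced to be e, so the 32 powers {e, z, z², z³, z⁴, z⁵, z⁶, z⁷, z⁸, z⁹, z²², z²³, z²¹, z²⁰, z²⁴, z²⁵, z²⁶, z²⁷, z²⁸, z²⁹, z³¹, z³⁰, z¹², z¹³, z¹¹, z¹⁰, z¹⁴, z¹⁵, z¹⁶, z¹⁷, z¹⁸, z¹⁹} are distinct. Hence |G| = 32.

Answer: 32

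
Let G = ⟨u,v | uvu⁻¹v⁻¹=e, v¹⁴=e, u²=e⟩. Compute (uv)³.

Compute successive powers of (uv), reducing at each step:
  (uv)²: (uv) · u = v;   v · v = v²
  (uv)³: (v²) · u = uv²;   (uv²) · v = uv³

Answer: uv³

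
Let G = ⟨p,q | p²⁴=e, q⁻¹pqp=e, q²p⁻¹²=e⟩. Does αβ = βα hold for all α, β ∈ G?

p·q = pq but q·p = p¹¹q⁻¹, so p·q ≠ q·p and G is not abelian.

Answer: No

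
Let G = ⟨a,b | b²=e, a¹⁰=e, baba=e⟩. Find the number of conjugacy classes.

The conjugacy classes (representative and size) are:
  [e] (size 1), [a] (size 2), [a²] (size 2), [a³] (size 2), [a⁴] (size 2), [a⁵] (size 1), [a²b] (size 5), [a³b] (size 5).
Class equation: 1 + 2 + 2 + 2 + 2 + 1 + 5 + 5 = 20 = |G|. So G has 8 conjugacy classes.

Answer: 8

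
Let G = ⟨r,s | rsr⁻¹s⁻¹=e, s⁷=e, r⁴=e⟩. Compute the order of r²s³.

Compute successive powers until reaching e:
  (r²s³)¹ = r²s³, (r²s³)² = s⁶, (r²s³)³ = r²s², (r²s³)⁴ = s⁵, (r²s³)⁵ = r²s, (r²s³)⁶ = s⁴, (r²s³)⁷ = r², (r²s³)⁸ = s³, (r²s³)⁹ = r²s⁶, (r²s³)¹⁰ = s², (r²s³)¹¹ = r²s⁵, (r²s³)¹² = s, (r²s³)¹³ = r²s⁴, (r²s³)¹⁴ = e.
The smallest positive k with (r²s³)ᵏ = e is 14.

Answer: 14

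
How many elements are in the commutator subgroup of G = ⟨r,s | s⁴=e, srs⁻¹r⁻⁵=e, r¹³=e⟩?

G' = [G, G] is generated by all commutators. The generator-pair commutators are: [r, s] = r⁹.
The subgroup they normally generate is {e, r, r², r³, r⁴, r⁵, r⁶, r⁷, r⁸, r⁹, r¹⁰, r¹¹, r¹²}, of order 13.
Check: |G/G'| = 52/13 = 4 is the order of the abelianisation.

Answer: 13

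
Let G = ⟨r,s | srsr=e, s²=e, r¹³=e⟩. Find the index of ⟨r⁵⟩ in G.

First find ord(r⁵) by computing successive powers:
  (r⁵)¹ = r⁵, (r⁵)² = r¹⁰, (r⁵)³ = r², (r⁵)⁴ = r⁷, (r⁵)⁵ = r¹², (r⁵)⁶ = r⁴, (r⁵)⁷ = r⁹, (r⁵)⁸ = r, (r⁵)⁹ = r⁶, (r⁵)¹⁰ = r¹¹, (r⁵)¹¹ = r³, (r⁵)¹² = r⁸, (r⁵)¹³ = e.
So |⟨r⁵⟩| = ord(r⁵) = 13. With |G| = 26, by Lagrange [G : ⟨r⁵⟩] = 26/13 = 2.

Answer: 2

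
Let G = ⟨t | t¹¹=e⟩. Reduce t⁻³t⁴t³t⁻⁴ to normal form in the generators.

Multiply left to right, reducing at each step:
  (t⁸) · t⁴ = t
  t · t³ = t⁴
  (t⁴) · t⁻⁴ = e

Answer: e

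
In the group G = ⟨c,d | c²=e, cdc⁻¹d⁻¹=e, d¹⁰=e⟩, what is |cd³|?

Compute successive powers until reaching e:
  (cd³)¹ = cd³, (cd³)² = d⁶, (cd³)³ = cd⁹, (cd³)⁴ = d², (cd³)⁵ = cd⁵, (cd³)⁶ = d⁸, (cd³)⁷ = cd, (cd³)⁸ = d⁴, (cd³)⁹ = cd⁷, (cd³)¹⁰ = e.
The smallest positive k with (cd³)ᵏ = e is 10.

Answer: 10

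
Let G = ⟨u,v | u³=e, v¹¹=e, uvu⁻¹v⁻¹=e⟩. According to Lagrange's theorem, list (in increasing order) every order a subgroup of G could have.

|G| = 33 = 3 · 11. By Lagrange's theorem the order of any subgroup divides 33; the divisors of 33 are 1, 3, 11, 33.

Answer: 1, 3, 11, 33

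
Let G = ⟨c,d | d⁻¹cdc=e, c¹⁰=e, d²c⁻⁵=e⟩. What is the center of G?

An element z ∈ Z(G) iff z commutes with every generator.
For example c⁵ is central: (c⁵)·c = c⁶ = c·(c⁵); (c⁵)·d = d⁻¹ = d·(c⁵).
Whereas c ∉ Z(G) since c·d = cd ≠ c⁴d⁻¹ = d·c.
Checking each of the 20 elements this way gives Z(G) = {e, c⁵}, of order 2.

Answer: {e, c⁵}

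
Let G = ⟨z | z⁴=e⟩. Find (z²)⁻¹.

The order of (z²) is 2 (smallest k with (z²)ᵏ = e), so (z²)⁻¹ = (z²)¹ = z².
Check: (z²) · (z²) → (z²) · z² = e, giving e as required.

Answer: z²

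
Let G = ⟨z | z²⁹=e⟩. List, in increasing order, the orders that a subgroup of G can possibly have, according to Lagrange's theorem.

|G| = 29 = 29. By Lagrange's theorem the order of any subgroup divides 29; the divisors of 29 are 1, 29.

Answer: 1, 29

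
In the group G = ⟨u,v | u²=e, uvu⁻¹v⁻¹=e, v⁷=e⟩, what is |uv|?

Compute successive powers until reaching e:
  (uv)¹ = uv, (uv)² = v², (uv)³ = uv³, (uv)⁴ = v⁴, (uv)⁵ = uv⁵, (uv)⁶ = v⁶, (uv)⁷ = u, (uv)⁸ = v, (uv)⁹ = uv², (uv)¹⁰ = v³, (uv)¹¹ = uv⁴, (uv)¹² = v⁵, (uv)¹³ = uv⁶, (uv)¹⁴ = e.
The smallest positive k with (uv)ᵏ = e is 14.

Answer: 14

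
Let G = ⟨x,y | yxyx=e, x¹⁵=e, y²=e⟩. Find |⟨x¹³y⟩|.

|⟨x¹³y⟩| equals the order of x¹³y. Compute successive powers until reaching e:
  (x¹³y)¹ = x¹³y, (x¹³y)² = e.
The smallest positive k with (x¹³y)ᵏ = e is 2, so |⟨x¹³y⟩| = 2.

Answer: 2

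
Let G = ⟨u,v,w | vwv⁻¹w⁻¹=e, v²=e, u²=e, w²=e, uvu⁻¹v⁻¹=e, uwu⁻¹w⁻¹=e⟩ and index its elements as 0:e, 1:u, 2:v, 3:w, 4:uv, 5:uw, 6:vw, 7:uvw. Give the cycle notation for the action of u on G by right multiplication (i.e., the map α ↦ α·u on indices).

(0 1)(2 4)(3 5)(6 7)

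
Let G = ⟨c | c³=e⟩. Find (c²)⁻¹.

The order of (c²) is 3 (smallest k with (c²)ᵏ = e), so (c²)⁻¹ = (c²)² = c.
Check: (c²) · c → (c²) · c = e, giving e as required.

Answer: c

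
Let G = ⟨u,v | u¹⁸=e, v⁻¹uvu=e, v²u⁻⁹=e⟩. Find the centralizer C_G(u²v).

⟨u²v⟩ ⊆ C_G(u²v) since powers of u²v commute with u²v; so |C_G(u²v)| ≥ |⟨u²v⟩| = 4.
By orbit–stabilizer, |C_G(u²v)| = |G| / |conj. class of u²v| = 36 / 9 = 4.
The 4 elements commuting with u²v are {e, u⁹, u²v, u²v⁻¹}.

Answer: {e, u⁹, u²v, u²v⁻¹}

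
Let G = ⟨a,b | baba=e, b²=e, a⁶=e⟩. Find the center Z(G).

An element z ∈ Z(G) iff z commutes with every generator.
For example a³ is central: (a³)·a = a⁴ = a·(a³); (a³)·b = a³b = b·(a³).
Whereas a ∉ Z(G) since a·b = ab ≠ a⁵b = b·a.
Checking each of the 12 elements this way gives Z(G) = {e, a³}, of order 2.

Answer: {e, a³}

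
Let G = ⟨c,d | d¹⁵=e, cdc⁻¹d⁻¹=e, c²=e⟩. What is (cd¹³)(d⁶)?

Compute (cd¹³) · (d⁶) by multiplying left to right and reducing via the relations at each step:
  (cd¹³) · d⁶ = cd⁴

Answer: cd⁴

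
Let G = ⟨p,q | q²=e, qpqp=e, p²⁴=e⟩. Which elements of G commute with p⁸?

⟨p⁸⟩ ⊆ C_G(p⁸) since powers of p⁸ commute with p⁸; so |C_G(p⁸)| ≥ |⟨p⁸⟩| = 3.
By orbit–stabilizer, |C_G(p⁸)| = |G| / |conj. class of p⁸| = 48 / 2 = 24.
The 24 elements commuting with p⁸ are {e, p, p², p³, p⁴, p⁵, p⁶, p⁷, p⁸, p⁹, p¹⁰, p¹¹, p¹², p¹³, p¹⁴, p¹⁵, p¹⁶, p¹⁷, p¹⁸, p¹⁹, p²⁰, p²¹, p²², p²³}.

Answer: {e, p, p², p³, p⁴, p⁵, p⁶, p⁷, p⁸, p⁹, p¹⁰, p¹¹, p¹², p¹³, p¹⁴, p¹⁵, p¹⁶, p¹⁷, p¹⁸, p¹⁹, p²⁰, p²¹, p²², p²³}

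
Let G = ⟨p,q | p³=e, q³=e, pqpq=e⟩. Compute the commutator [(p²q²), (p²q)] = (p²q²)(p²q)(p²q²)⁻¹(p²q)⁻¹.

[(p²q²), (p²q)] = (p²q²)·(p²q)·(p²q²)⁻¹·(p²q)⁻¹.
  (p²q²) · (p²q) = q²
  (q²) · (p²q²) = p
  p · (q²p) = pq²p

Answer: pq²p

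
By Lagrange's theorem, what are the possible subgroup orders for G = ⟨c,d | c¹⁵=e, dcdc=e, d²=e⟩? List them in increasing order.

|G| = 30 = 2 · 3 · 5. By Lagrange's theorem the order of any subgroup divides 30; the divisors of 30 are 1, 2, 3, 5, 6, 10, 15, 30.

Answer: 1, 2, 3, 5, 6, 10, 15, 30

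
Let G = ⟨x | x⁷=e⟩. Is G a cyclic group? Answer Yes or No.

|G| = 7. The element x has order 7 (its powers give 7 distinct elements), so ⟨x⟩ = G and G is cyclic.

Answer: Yes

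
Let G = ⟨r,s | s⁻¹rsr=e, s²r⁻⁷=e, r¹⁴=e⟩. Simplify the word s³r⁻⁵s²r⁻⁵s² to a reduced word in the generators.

Multiply left to right, reducing at each step:
  (s⁻¹) · r⁻⁵ = r⁵s⁻¹
  (r⁵s⁻¹) · s² = r⁵s
  (r⁵s) · r⁻⁵ = r³s⁻¹
  (r³s⁻¹) · s² = r³s

Answer: r³s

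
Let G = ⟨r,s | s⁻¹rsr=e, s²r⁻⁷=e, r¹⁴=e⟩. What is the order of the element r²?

Compute successive powers until reaching e:
  (r²)¹ = r², (r²)² = r⁴, (r²)³ = r⁶, (r²)⁴ = r⁸, (r²)⁵ = r¹⁰, (r²)⁶ = r¹², (r²)⁷ = e.
The smallest positive k with (r²)ᵏ = e is 7.

Answer: 7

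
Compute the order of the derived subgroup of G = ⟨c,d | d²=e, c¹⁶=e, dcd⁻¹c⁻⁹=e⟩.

G' = [G, G] is generated by all commutators. The generator-pair commutators are: [c, d] = c⁸.
The subgroup they normally generate is {e, c⁸}, of order 2.
Check: |G/G'| = 32/2 = 16 is the order of the abelianisation.

Answer: 2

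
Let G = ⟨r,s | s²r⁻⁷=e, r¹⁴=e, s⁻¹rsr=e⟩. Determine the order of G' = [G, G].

G' = [G, G] is generated by all commutators. The generator-pair commutators are: [r, s] = r².
The subgroup they normally generate is {e, r², r⁴, r⁶, r⁸, r¹⁰, r¹²}, of order 7.
Check: |G/G'| = 28/7 = 4 is the order of the abelianisation.

Answer: 7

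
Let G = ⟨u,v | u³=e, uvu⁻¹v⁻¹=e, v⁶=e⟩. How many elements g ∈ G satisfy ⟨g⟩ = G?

⟨g⟩ = G would require ord(g) = |G| = 18, but the maximum element order in G is 6 < 18. So G is not cyclic and no single element generates it: the count is 0.

Answer: 0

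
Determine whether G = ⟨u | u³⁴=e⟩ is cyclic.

|G| = 34. The element u has order 34 (its powers give 34 distinct elements), so ⟨u⟩ = G and G is cyclic.

Answer: Yes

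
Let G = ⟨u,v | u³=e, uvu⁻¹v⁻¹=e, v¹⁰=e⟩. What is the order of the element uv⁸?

Compute successive powers until reaching e:
  (uv⁸)¹ = uv⁸, (uv⁸)² = u²v⁶, (uv⁸)³ = v⁴, (uv⁸)⁴ = uv², (uv⁸)⁵ = u², (uv⁸)⁶ = v⁸, (uv⁸)⁷ = uv⁶, (uv⁸)⁸ = u²v⁴, (uv⁸)⁹ = v², (uv⁸)¹⁰ = u, (uv⁸)¹¹ = u²v⁸, (uv⁸)¹² = v⁶, (uv⁸)¹³ = uv⁴, (uv⁸)¹⁴ = u²v², (uv⁸)¹⁵ = e.
The smallest positive k with (uv⁸)ᵏ = e is 15.

Answer: 15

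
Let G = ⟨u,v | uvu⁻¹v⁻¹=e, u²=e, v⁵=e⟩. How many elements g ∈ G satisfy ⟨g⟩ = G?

G is cyclic of order 10. An element generates G iff its order is 10, and a cyclic group of order 10 has exactly φ(10) = 4 such elements.

Answer: 4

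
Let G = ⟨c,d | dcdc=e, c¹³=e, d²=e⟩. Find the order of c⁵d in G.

Compute successive powers until reaching e:
  (c⁵d)¹ = c⁵d, (c⁵d)² = e.
The smallest positive k with (c⁵d)ᵏ = e is 2.

Answer: 2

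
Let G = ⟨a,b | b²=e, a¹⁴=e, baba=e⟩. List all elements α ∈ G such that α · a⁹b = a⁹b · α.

⟨a⁹b⟩ ⊆ C_G(a⁹b) since powers of a⁹b commute with a⁹b; so |C_G(a⁹b)| ≥ |⟨a⁹b⟩| = 2.
By orbit–stabilizer, |C_G(a⁹b)| = |G| / |conj. class of a⁹b| = 28 / 7 = 4.
The 4 elements commuting with a⁹b are {e, a⁷, a²b, a⁹b}.

Answer: {e, a⁷, a²b, a⁹b}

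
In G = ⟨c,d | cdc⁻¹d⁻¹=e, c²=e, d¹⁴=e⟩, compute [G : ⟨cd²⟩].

First find ord(cd²) by computing successive powers:
  (cd²)¹ = cd², (cd²)² = d⁴, (cd²)³ = cd⁶, (cd²)⁴ = d⁸, (cd²)⁵ = cd¹⁰, (cd²)⁶ = d¹², (cd²)⁷ = c, (cd²)⁸ = d², (cd²)⁹ = cd⁴, (cd²)¹⁰ = d⁶, (cd²)¹¹ = cd⁸, (cd²)¹² = d¹⁰, (cd²)¹³ = cd¹², (cd²)¹⁴ = e.
So |⟨cd²⟩| = ord(cd²) = 14. With |G| = 28, by Lagrange [G : ⟨cd²⟩] = 28/14 = 2.

Answer: 2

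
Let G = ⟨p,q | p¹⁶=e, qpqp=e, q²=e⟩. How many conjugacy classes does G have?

The conjugacy classes (representative and size) are:
  [e] (size 1), [p¹⁵] (size 2), [p²] (size 2), [p³] (size 2), [p¹²] (size 2), [p⁵] (size 2), [p⁶] (size 2), [p⁷] (size 2), [p⁸] (size 1), [p²q] (size 8), [p¹⁵q] (size 8).
Class equation: 1 + 2 + 2 + 2 + 2 + 2 + 2 + 2 + 1 + 8 + 8 = 32 = |G|. So G has 11 conjugacy classes.

Answer: 11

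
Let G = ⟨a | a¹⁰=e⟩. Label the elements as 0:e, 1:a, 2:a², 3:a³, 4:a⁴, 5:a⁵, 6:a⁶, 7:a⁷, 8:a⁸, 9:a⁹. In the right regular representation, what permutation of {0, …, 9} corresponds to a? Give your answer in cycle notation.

(0 1 2 3 4 5 6 7 8 9)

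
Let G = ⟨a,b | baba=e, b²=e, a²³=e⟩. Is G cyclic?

Every cyclic group is abelian. But a·b = ab while b·a = a²²b, so a·b ≠ b·a and G is not abelian. Hence G is not cyclic.

Answer: No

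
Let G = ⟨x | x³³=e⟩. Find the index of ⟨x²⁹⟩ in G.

First find ord(x²⁹) by computing successive powers:
  (x²⁹)¹ = x²⁹, (x²⁹)² = x²⁵, (x²⁹)³ = x²¹, (x²⁹)⁴ = x¹⁷, (x²⁹)⁵ = x¹³, (x²⁹)⁶ = x⁹, (x²⁹)⁷ = x⁵, (x²⁹)⁸ = x, (x²⁹)⁹ = x³⁰, (x²⁹)¹⁰ = x²⁶, (x²⁹)¹¹ = x²², (x²⁹)¹² = x¹⁸, (x²⁹)¹³ = x¹⁴, (x²⁹)¹⁴ = x¹⁰, (x²⁹)¹⁵ = x⁶, (x²⁹)¹⁶ = x², (x²⁹)¹⁷ = x³¹, (x²⁹)¹⁸ = x²⁷, (x²⁹)¹⁹ = x²³, (x²⁹)²⁰ = x¹⁹, (x²⁹)²¹ = x¹⁵, (x²⁹)²² = x¹¹, (x²⁹)²³ = x⁷, (x²⁹)²⁴ = x³, (x²⁹)²⁵ = x³², (x²⁹)²⁶ = x²⁸, (x²⁹)²⁷ = x²⁴, (x²⁹)²⁸ = x²⁰, (x²⁹)²⁹ = x¹⁶, (x²⁹)³⁰ = x¹², (x²⁹)³¹ = x⁸, (x²⁹)³² = x⁴, (x²⁹)³³ = e.
So |⟨x²⁹⟩| = ord(x²⁹) = 33. With |G| = 33, by Lagrange [G : ⟨x²⁹⟩] = 33/33 = 1.

Answer: 1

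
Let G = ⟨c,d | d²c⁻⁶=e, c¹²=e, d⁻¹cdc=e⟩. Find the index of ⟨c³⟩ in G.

First find ord(c³) by computing successive powers:
  (c³)¹ = c³, (c³)² = c⁶, (c³)³ = c⁹, (c³)⁴ = e.
So |⟨c³⟩| = ord(c³) = 4. With |G| = 24, by Lagrange [G : ⟨c³⟩] = 24/4 = 6.

Answer: 6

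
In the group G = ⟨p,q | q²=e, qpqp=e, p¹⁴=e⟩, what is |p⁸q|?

Compute successive powers until reaching e:
  (p⁸q)¹ = p⁸q, (p⁸q)² = e.
The smallest positive k with (p⁸q)ᵏ = e is 2.

Answer: 2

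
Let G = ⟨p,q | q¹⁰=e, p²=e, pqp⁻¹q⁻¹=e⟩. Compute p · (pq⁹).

Compute p · (pq⁹) by multiplying left to right and reducing via the relations at each step:
  p · p = e
  e · q⁹ = q⁹

Answer: q⁹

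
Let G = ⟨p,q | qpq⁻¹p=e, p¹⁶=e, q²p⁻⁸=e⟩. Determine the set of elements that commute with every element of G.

An element z ∈ Z(G) iff z commutes with every generator.
For example p⁸ is central: (p⁸)·p = p⁹ = p·(p⁸); (p⁸)·q = q⁻¹ = q·(p⁸).
Whereas p ∉ Z(G) since p·q = pq ≠ p⁷q⁻¹ = q·p.
Checking each of the 32 elements this way gives Z(G) = {e, p⁸}, of order 2.

Answer: {e, p⁸}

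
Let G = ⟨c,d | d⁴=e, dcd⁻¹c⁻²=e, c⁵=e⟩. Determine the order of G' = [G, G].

G' = [G, G] is generated by all commutators. The generator-pair commutators are: [c, d] = c⁴.
The subgroup they normally generate is {e, c, c², c³, c⁴}, of order 5.
Check: |G/G'| = 20/5 = 4 is the order of the abelianisation.

Answer: 5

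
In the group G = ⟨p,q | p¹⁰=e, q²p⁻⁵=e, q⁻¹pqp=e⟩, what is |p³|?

Compute successive powers until reaching e:
  (p³)¹ = p³, (p³)² = p⁶, (p³)³ = p⁹, (p³)⁴ = p², (p³)⁵ = p⁵, (p³)⁶ = p⁸, (p³)⁷ = p, (p³)⁸ = p⁴, (p³)⁹ = p⁷, (p³)¹⁰ = e.
The smallest positive k with (p³)ᵏ = e is 10.

Answer: 10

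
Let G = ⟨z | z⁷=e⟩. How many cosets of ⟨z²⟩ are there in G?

First find ord(z²) by computing successive powers:
  (z²)¹ = z², (z²)² = z⁴, (z²)³ = z⁶, (z²)⁴ = z, (z²)⁵ = z³, (z²)⁶ = z⁵, (z²)⁷ = e.
So |⟨z²⟩| = ord(z²) = 7. With |G| = 7, by Lagrange [G : ⟨z²⟩] = 7/7 = 1.

Answer: 1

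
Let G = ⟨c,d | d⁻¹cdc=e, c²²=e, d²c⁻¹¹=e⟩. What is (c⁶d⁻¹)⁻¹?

The order of (c⁶d⁻¹) is 4 (smallest k with (c⁶d⁻¹)ᵏ = e), so (c⁶d⁻¹)⁻¹ = (c⁶d⁻¹)³ = c⁶d.
Check: (c⁶d⁻¹) · (c⁶d) → (c⁶d⁻¹) · c⁶ = d⁻¹;   (d⁻¹) · d = e, giving e as required.

Answer: c⁶d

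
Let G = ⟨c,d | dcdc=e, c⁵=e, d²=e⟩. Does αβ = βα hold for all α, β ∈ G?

c·d = cd but d·c = c⁴d, so c·d ≠ d·c and G is not abelian.

Answer: No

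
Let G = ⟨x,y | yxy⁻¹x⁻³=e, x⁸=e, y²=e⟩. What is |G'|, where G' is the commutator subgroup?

G' = [G, G] is generated by all commutators. The generator-pair commutators are: [x, y] = x⁶.
The subgroup they normally generate is {e, x², x⁴, x⁶}, of order 4.
Check: |G/G'| = 16/4 = 4 is the order of the abelianisation.

Answer: 4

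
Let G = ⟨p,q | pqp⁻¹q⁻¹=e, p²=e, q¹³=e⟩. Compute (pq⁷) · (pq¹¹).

Compute (pq⁷) · (pq¹¹) by multiplying left to right and reducing via the relations at each step:
  (pq⁷) · p = q⁷
  (q⁷) · q¹¹ = q⁵

Answer: q⁵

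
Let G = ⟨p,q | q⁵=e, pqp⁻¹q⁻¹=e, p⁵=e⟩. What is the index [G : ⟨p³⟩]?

First find ord(p³) by computing successive powers:
  (p³)¹ = p³, (p³)² = p, (p³)³ = p⁴, (p³)⁴ = p², (p³)⁵ = e.
So |⟨p³⟩| = ord(p³) = 5. With |G| = 25, by Lagrange [G : ⟨p³⟩] = 25/5 = 5.

Answer: 5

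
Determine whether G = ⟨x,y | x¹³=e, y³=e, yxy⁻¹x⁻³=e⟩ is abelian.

x·y = xy but y·x = x³y, so x·y ≠ y·x and G is not abelian.

Answer: No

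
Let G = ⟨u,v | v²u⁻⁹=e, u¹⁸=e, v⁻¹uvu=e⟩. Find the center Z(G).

An element z ∈ Z(G) iff z commutes with every generator.
For example u⁹ is central: (u⁹)·u = u¹⁰ = u·(u⁹); (u⁹)·v = v⁻¹ = v·(u⁹).
Whereas u ∉ Z(G) since u·v = uv ≠ u⁸v⁻¹ = v·u.
Checking each of the 36 elements this way gives Z(G) = {e, u⁹}, of order 2.

Answer: {e, u⁹}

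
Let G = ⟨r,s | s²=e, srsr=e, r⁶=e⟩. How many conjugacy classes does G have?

The conjugacy classes (representative and size) are:
  [e] (size 1), [r⁵] (size 2), [r⁴] (size 2), [r³] (size 1), [s] (size 3), [r³s] (size 3).
Class equation: 1 + 2 + 2 + 1 + 3 + 3 = 12 = |G|. So G has 6 conjugacy classes.

Answer: 6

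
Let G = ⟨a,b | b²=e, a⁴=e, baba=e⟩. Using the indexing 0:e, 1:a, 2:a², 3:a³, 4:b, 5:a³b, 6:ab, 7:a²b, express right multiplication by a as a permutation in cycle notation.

(0 1 2 3)(4 5 7 6)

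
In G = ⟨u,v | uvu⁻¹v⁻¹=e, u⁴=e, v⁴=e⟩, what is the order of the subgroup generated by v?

|⟨v⟩| equals the order of v. Compute successive powers until reaching e:
  v¹ = v, v² = v², v³ = v³, v⁴ = e.
The smallest positive k with vᵏ = e is 4, so |⟨v⟩| = 4.

Answer: 4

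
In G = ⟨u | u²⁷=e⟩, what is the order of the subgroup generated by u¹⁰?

|⟨u¹⁰⟩| equals the order of u¹⁰. Compute successive powers until reaching e:
  (u¹⁰)¹ = u¹⁰, (u¹⁰)² = u²⁰, (u¹⁰)³ = u³, (u¹⁰)⁴ = u¹³, (u¹⁰)⁵ = u²³, (u¹⁰)⁶ = u⁶, (u¹⁰)⁷ = u¹⁶, (u¹⁰)⁸ = u²⁶, (u¹⁰)⁹ = u⁹, (u¹⁰)¹⁰ = u¹⁹, (u¹⁰)¹¹ = u², (u¹⁰)¹² = u¹², (u¹⁰)¹³ = u²², (u¹⁰)¹⁴ = u⁵, (u¹⁰)¹⁵ = u¹⁵, (u¹⁰)¹⁶ = u²⁵, (u¹⁰)¹⁷ = u⁸, (u¹⁰)¹⁸ = u¹⁸, (u¹⁰)¹⁹ = u, (u¹⁰)²⁰ = u¹¹, (u¹⁰)²¹ = u²¹, (u¹⁰)²² = u⁴, (u¹⁰)²³ = u¹⁴, (u¹⁰)²⁴ = u²⁴, (u¹⁰)²⁵ = u⁷, (u¹⁰)²⁶ = u¹⁷, (u¹⁰)²⁷ = e.
The smallest positive k with (u¹⁰)ᵏ = e is 27, so |⟨u¹⁰⟩| = 27.

Answer: 27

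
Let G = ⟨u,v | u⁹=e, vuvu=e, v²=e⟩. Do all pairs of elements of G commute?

u·v = uv but v·u = u⁸v, so u·v ≠ v·u and G is not abelian.

Answer: No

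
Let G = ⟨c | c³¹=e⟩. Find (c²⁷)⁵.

Compute successive powers of (c²⁷), reducing at each step:
  (c²⁷)²: (c²⁷) · c²⁷ = c²³
  (c²⁷)³: (c²³) · c²⁷ = c¹⁹
  (c²⁷)⁴: (c¹⁹) · c²⁷ = c¹⁵
  (c²⁷)⁵: (c¹⁵) · c²⁷ = c¹¹

Answer: c¹¹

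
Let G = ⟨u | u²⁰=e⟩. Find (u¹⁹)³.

Compute successive powers of (u¹⁹), reducing at each step:
  (u¹⁹)²: (u¹⁹) · u¹⁹ = u¹⁸
  (u¹⁹)³: (u¹⁸) · u¹⁹ = u¹⁷

Answer: u¹⁷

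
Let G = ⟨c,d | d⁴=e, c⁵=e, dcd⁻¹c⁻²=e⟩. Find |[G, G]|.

G' = [G, G] is generated by all commutators. The generator-pair commutators are: [c, d] = c⁴.
The subgroup they normally generate is {e, c, c², c³, c⁴}, of order 5.
Check: |G/G'| = 20/5 = 4 is the order of the abelianisation.

Answer: 5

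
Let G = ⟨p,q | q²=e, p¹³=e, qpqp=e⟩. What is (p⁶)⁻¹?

The order of (p⁶) is 13 (smallest k with (p⁶)ᵏ = e), so (p⁶)⁻¹ = (p⁶)¹² = p⁷.
Check: (p⁶) · (p⁷) → (p⁶) · p⁷ = e, giving e as required.

Answer: p⁷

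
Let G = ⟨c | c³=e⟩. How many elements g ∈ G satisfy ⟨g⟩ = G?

G is cyclic of order 3. An element generates G iff its order is 3, and a cyclic group of order 3 has exactly φ(3) = 2 such elements.

Answer: 2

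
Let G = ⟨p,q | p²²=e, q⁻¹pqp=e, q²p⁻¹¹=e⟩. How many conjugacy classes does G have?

The conjugacy classes (representative and size) are:
  [e] (size 1), [p²¹] (size 2), [p²] (size 2), [p³] (size 2), [p¹⁸] (size 2), [p¹⁷] (size 2), [p⁶] (size 2), [p⁷] (size 2), [p⁸] (size 2), [p¹³] (size 2), [p¹²] (size 2), [p¹¹] (size 1), [p¹⁰q] (size 11), [p⁷q] (size 11).
Class equation: 1 + 2 + 2 + 2 + 2 + 2 + 2 + 2 + 2 + 2 + 2 + 1 + 11 + 11 = 44 = |G|. So G has 14 conjugacy classes.

Answer: 14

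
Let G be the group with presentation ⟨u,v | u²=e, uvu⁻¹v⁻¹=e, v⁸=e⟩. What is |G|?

Enumerate words in the generators, reducing via the relations: the distinct elements are
  {e, u, v, uv, v², v³, v⁴, v⁵, v⁶, v⁷, uv², uv³, uv⁴, uv⁵, uv⁶, uv⁷}.
No further products give new elements, so |G| = 16.

Answer: 16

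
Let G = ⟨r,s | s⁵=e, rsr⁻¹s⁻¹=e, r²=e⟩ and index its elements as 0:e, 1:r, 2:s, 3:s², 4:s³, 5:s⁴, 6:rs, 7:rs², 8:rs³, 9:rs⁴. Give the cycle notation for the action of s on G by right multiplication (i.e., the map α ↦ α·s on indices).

(0 2 3 4 5)(1 6 7 8 9)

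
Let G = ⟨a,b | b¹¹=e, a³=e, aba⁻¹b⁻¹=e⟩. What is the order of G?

Enumerate words in the generators, reducing via the relations: the distinct elements are
  {a, b, e, ab, a², b², b³, b⁴, b⁵, b⁶, b⁷, b⁸, b⁹, ab², ab³, ab⁴, ab⁵, ab⁶, ab⁷, ab⁸, ab⁹, a²b, b¹⁰, ab¹⁰, a²b², a²b³, a²b⁴, a²b⁵, a²b⁶, a²b⁷, a²b⁸, a²b⁹, a²b¹⁰}.
No further products give new elements, so |G| = 33.

Answer: 33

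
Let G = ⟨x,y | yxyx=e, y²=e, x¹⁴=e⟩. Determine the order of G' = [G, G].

G' = [G, G] is generated by all commutators. The generator-pair commutators are: [x, y] = x².
The subgroup they normally generate is {e, x², x⁴, x⁶, x⁸, x¹⁰, x¹²}, of order 7.
Check: |G/G'| = 28/7 = 4 is the order of the abelianisation.

Answer: 7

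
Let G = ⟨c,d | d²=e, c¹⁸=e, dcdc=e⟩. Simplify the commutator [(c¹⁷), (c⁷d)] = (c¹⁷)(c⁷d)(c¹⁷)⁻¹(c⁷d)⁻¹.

[(c¹⁷), (c⁷d)] = (c¹⁷)·(c⁷d)·(c¹⁷)⁻¹·(c⁷d)⁻¹.
  (c¹⁷) · (c⁷d) = c⁶d
  (c⁶d) · c = c⁵d
  (c⁵d) · (c⁷d) = c¹⁶

Answer: c¹⁶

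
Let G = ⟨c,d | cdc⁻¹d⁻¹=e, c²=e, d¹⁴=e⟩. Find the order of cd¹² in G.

Compute successive powers until reaching e:
  (cd¹²)¹ = cd¹², (cd¹²)² = d¹⁰, (cd¹²)³ = cd⁸, (cd¹²)⁴ = d⁶, (cd¹²)⁵ = cd⁴, (cd¹²)⁶ = d², (cd¹²)⁷ = c, (cd¹²)⁸ = d¹², (cd¹²)⁹ = cd¹⁰, (cd¹²)¹⁰ = d⁸, (cd¹²)¹¹ = cd⁶, (cd¹²)¹² = d⁴, (cd¹²)¹³ = cd², (cd¹²)¹⁴ = e.
The smallest positive k with (cd¹²)ᵏ = e is 14.

Answer: 14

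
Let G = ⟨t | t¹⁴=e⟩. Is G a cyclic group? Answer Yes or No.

|G| = 14. The element t has order 14 (its powers give 14 distinct elements), so ⟨t⟩ = G and G is cyclic.

Answer: Yes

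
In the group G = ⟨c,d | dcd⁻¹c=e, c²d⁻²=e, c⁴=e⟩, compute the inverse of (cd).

The order of (cd) is 4 (smallest k with (cd)ᵏ = e), so (cd)⁻¹ = (cd)³ = cd⁻¹.
Check: (cd) · (cd⁻¹) → (cd) · c = d;   d · d⁻¹ = e, giving e as required.

Answer: cd⁻¹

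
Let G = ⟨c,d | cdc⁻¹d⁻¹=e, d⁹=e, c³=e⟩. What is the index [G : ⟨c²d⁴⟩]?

First find ord(c²d⁴) by computing successive powers:
  (c²d⁴)¹ = c²d⁴, (c²d⁴)² = cd⁸, (c²d⁴)³ = d³, (c²d⁴)⁴ = c²d⁷, (c²d⁴)⁵ = cd², (c²d⁴)⁶ = d⁶, (c²d⁴)⁷ = c²d, (c²d⁴)⁸ = cd⁵, (c²d⁴)⁹ = e.
So |⟨c²d⁴⟩| = ord(c²d⁴) = 9. With |G| = 27, by Lagrange [G : ⟨c²d⁴⟩] = 27/9 = 3.

Answer: 3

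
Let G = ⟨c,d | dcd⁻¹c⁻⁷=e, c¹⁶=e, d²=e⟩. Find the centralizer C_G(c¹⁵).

⟨c¹⁵⟩ ⊆ C_G(c¹⁵) since powers of c¹⁵ commute with c¹⁵; so |C_G(c¹⁵)| ≥ |⟨c¹⁵⟩| = 16.
By orbit–stabilizer, |C_G(c¹⁵)| = |G| / |conj. class of c¹⁵| = 32 / 2 = 16.
The 16 elements commuting with c¹⁵ are {e, c, c², c³, c⁴, c⁵, c⁶, c⁷, c⁸, c⁹, c¹⁰, c¹¹, c¹², c¹³, c¹⁴, c¹⁵}.

Answer: {e, c, c², c³, c⁴, c⁵, c⁶, c⁷, c⁸, c⁹, c¹⁰, c¹¹, c¹², c¹³, c¹⁴, c¹⁵}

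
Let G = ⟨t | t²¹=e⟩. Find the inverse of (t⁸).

The order of (t⁸) is 21 (smallest k with (t⁸)ᵏ = e), so (t⁸)⁻¹ = (t⁸)²⁰ = t¹³.
Check: (t⁸) · (t¹³) → (t⁸) · t¹³ = e, giving e as required.

Answer: t¹³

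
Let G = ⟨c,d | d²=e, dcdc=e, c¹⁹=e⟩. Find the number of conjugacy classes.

The conjugacy classes (representative and size) are:
  [e] (size 1), [c¹⁸] (size 2), [c²] (size 2), [c¹⁶] (size 2), [c⁴] (size 2), [c¹⁴] (size 2), [c¹³] (size 2), [c¹²] (size 2), [c⁸] (size 2), [c⁹] (size 2), [d] (size 19).
Class equation: 1 + 2 + 2 + 2 + 2 + 2 + 2 + 2 + 2 + 2 + 19 = 38 = |G|. So G has 11 conjugacy classes.

Answer: 11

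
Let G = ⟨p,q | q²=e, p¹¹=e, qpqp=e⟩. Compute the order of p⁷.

Compute successive powers until reaching e:
  (p⁷)¹ = p⁷, (p⁷)² = p³, (p⁷)³ = p¹⁰, (p⁷)⁴ = p⁶, (p⁷)⁵ = p², (p⁷)⁶ = p⁹, (p⁷)⁷ = p⁵, (p⁷)⁸ = p, (p⁷)⁹ = p⁸, (p⁷)¹⁰ = p⁴, (p⁷)¹¹ = e.
The smallest positive k with (p⁷)ᵏ = e is 11.

Answer: 11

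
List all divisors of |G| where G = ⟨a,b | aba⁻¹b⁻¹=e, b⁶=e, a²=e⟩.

|G| = 12 = 2² · 3. By Lagrange's theorem the order of any subgroup divides 12; the divisors of 12 are 1, 2, 3, 4, 6, 12.

Answer: 1, 2, 3, 4, 6, 12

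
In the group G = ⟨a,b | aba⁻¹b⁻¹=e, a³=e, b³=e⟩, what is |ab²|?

Compute successive powers until reaching e:
  (ab²)¹ = ab², (ab²)² = a²b, (ab²)³ = e.
The smallest positive k with (ab²)ᵏ = e is 3.

Answer: 3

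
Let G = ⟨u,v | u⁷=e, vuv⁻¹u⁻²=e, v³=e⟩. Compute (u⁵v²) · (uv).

Compute (u⁵v²) · (uv) by multiplying left to right and reducing via the relations at each step:
  (u⁵v²) · u = u²v²
  (u²v²) · v = u²

Answer: u²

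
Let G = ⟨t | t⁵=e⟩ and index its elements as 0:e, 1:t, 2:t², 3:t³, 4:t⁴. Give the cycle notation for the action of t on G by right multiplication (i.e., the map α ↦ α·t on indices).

(0 1 2 3 4)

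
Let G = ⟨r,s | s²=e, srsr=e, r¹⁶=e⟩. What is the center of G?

An element z ∈ Z(G) iff z commutes with every generator.
For example r⁸ is central: (r⁸)·r = r⁹ = r·(r⁸); (r⁸)·s = r⁸s = s·(r⁸).
Whereas r ∉ Z(G) since r·s = rs ≠ r¹⁵s = s·r.
Checking each of the 32 elements this way gives Z(G) = {e, r⁸}, of order 2.

Answer: {e, r⁸}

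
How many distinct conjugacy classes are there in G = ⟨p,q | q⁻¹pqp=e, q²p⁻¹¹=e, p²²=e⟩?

The conjugacy classes (representative and size) are:
  [e] (size 1), [p²¹] (size 2), [p²] (size 2), [p³] (size 2), [p¹⁸] (size 2), [p¹⁷] (size 2), [p⁶] (size 2), [p⁷] (size 2), [p⁸] (size 2), [p¹³] (size 2), [p¹²] (size 2), [p¹¹] (size 1), [p¹⁰q] (size 11), [p⁷q] (size 11).
Class equation: 1 + 2 + 2 + 2 + 2 + 2 + 2 + 2 + 2 + 2 + 2 + 1 + 11 + 11 = 44 = |G|. So G has 14 conjugacy classes.

Answer: 14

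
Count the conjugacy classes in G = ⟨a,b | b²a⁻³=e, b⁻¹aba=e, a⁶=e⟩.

The conjugacy classes (representative and size) are:
  [e] (size 1), [a] (size 2), [a²] (size 2), [a³] (size 1), [ab⁻¹] (size 3), [a²b⁻¹] (size 3).
Class equation: 1 + 2 + 2 + 1 + 3 + 3 = 12 = |G|. So G has 6 conjugacy classes.

Answer: 6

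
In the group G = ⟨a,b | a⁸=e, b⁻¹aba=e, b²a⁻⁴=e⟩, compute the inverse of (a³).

The order of (a³) is 8 (smallest k with (a³)ᵏ = e), so (a³)⁻¹ = (a³)⁷ = a⁵.
Check: (a³) · (a⁵) → (a³) · a⁵ = e, giving e as required.

Answer: a⁵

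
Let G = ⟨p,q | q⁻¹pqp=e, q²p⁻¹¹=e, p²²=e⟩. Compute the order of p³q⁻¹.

Compute successive powers until reaching e:
  (p³q⁻¹)¹ = p³q⁻¹, (p³q⁻¹)² = p¹¹, (p³q⁻¹)³ = p³q, (p³q⁻¹)⁴ = e.
The smallest positive k with (p³q⁻¹)ᵏ = e is 4.

Answer: 4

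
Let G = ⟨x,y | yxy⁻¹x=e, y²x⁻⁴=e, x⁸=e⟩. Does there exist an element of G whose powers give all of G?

Every cyclic group is abelian. But x·y = xy while y·x = x³y⁻¹, so x·y ≠ y·x and G is not abelian. Hence G is not cyclic.

Answer: No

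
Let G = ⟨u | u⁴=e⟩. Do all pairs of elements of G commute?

G has a single generator, so G is cyclic and hence abelian.

Answer: Yes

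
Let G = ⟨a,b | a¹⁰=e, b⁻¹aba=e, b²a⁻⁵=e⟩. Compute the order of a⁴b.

Compute successive powers until reaching e:
  (a⁴b)¹ = a⁴b, (a⁴b)² = a⁵, (a⁴b)³ = a⁴b⁻¹, (a⁴b)⁴ = e.
The smallest positive k with (a⁴b)ᵏ = e is 4.

Answer: 4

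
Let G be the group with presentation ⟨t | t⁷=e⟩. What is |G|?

G is generated by a single element, so G is cyclic. The relator gives t⁷ = e and no smaller power is forced to be e, so the 7 powers {e, t, t², t³, t⁴, t⁵, t⁶} are distinct. Hence |G| = 7.

Answer: 7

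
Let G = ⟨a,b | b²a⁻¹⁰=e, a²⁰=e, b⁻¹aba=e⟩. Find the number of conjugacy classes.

The conjugacy classes (representative and size) are:
  [e] (size 1), [a] (size 2), [a²] (size 2), [a³] (size 2), [a⁴] (size 2), [a⁵] (size 2), [a¹⁴] (size 2), [a⁷] (size 2), [a⁸] (size 2), [a¹¹] (size 2), [a¹⁰] (size 1), [a²b⁻¹] (size 10), [a⁹b] (size 10).
Class equation: 1 + 2 + 2 + 2 + 2 + 2 + 2 + 2 + 2 + 2 + 1 + 10 + 10 = 40 = |G|. So G has 13 conjugacy classes.

Answer: 13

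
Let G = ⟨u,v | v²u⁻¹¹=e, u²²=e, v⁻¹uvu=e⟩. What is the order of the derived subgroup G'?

G' = [G, G] is generated by all commutators. The generator-pair commutators are: [u, v] = u².
The subgroup they normally generate is {e, u², u⁴, u⁶, u⁸, u¹⁰, u¹², u¹⁴, u¹⁶, u¹⁸, u²⁰}, of order 11.
Check: |G/G'| = 44/11 = 4 is the order of the abelianisation.

Answer: 11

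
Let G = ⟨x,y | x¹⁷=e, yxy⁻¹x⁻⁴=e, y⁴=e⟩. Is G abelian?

x·y = xy but y·x = x⁴y, so x·y ≠ y·x and G is not abelian.

Answer: No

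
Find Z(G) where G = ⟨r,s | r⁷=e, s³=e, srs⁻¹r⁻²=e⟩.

An element z ∈ Z(G) iff z commutes with every generator.
For example e is central: e·r = r = r·e; e·s = s = s·e.
Whereas r ∉ Z(G) since r·s = rs ≠ r²s = s·r.
Checking each of the 21 elements this way gives Z(G) = {e}, of order 1.

Answer: {e}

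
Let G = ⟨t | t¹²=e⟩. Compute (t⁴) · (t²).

Compute (t⁴) · (t²) by multiplying left to right and reducing via the relations at each step:
  (t⁴) · t² = t⁶

Answer: t⁶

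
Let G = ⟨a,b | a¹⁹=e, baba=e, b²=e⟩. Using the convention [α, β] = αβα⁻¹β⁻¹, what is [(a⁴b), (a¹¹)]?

[(a⁴b), (a¹¹)] = (a⁴b)·(a¹¹)·(a⁴b)⁻¹·(a¹¹)⁻¹.
  (a⁴b) · (a¹¹) = a¹²b
  (a¹²b) · (a⁴b) = a⁸
  (a⁸) · (a⁸) = a¹⁶

Answer: a¹⁶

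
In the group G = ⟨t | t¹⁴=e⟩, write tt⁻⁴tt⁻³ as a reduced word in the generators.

Multiply left to right, reducing at each step:
  t · t⁻⁴ = t¹¹
  (t¹¹) · t = t¹²
  (t¹²) · t⁻³ = t⁹

Answer: t⁹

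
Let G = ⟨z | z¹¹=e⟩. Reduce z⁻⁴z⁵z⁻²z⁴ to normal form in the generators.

Multiply left to right, reducing at each step:
  (z⁷) · z⁵ = z
  z · z⁻² = z¹⁰
  (z¹⁰) · z⁴ = z³

Answer: z³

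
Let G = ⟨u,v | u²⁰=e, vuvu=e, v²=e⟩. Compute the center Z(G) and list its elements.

An element z ∈ Z(G) iff z commutes with every generator.
For example u¹⁰ is central: (u¹⁰)·u = u¹¹ = u·(u¹⁰); (u¹⁰)·v = u¹⁰v = v·(u¹⁰).
Whereas u ∉ Z(G) since u·v = uv ≠ u¹⁹v = v·u.
Checking each of the 40 elements this way gives Z(G) = {e, u¹⁰}, of order 2.

Answer: {e, u¹⁰}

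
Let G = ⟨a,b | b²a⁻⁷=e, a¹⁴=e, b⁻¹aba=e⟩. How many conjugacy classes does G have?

The conjugacy classes (representative and size) are:
  [e] (size 1), [a¹³] (size 2), [a¹²] (size 2), [a¹¹] (size 2), [a⁴] (size 2), [a⁵] (size 2), [a⁸] (size 2), [a⁷] (size 1), [a⁵b⁻¹] (size 7), [a⁵b] (size 7).
Class equation: 1 + 2 + 2 + 2 + 2 + 2 + 2 + 1 + 7 + 7 = 28 = |G|. So G has 10 conjugacy classes.

Answer: 10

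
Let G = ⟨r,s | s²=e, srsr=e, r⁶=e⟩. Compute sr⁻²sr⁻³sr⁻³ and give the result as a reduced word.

Multiply left to right, reducing at each step:
  s · r⁻² = r²s
  (r²s) · s = r²
  (r²) · r⁻³ = r⁵
  (r⁵) · s = r⁵s
  (r⁵s) · r⁻³ = r²s

Answer: r²s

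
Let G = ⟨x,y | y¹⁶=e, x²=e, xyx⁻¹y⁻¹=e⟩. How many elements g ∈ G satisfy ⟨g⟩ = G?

⟨g⟩ = G would require ord(g) = |G| = 32, but the maximum element order in G is 16 < 32. So G is not cyclic and no single element generates it: the count is 0.

Answer: 0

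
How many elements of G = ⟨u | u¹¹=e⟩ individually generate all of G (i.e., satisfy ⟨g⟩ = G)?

G is cyclic of order 11. An element generates G iff its order is 11, and a cyclic group of order 11 has exactly φ(11) = 10 such elements.

Answer: 10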